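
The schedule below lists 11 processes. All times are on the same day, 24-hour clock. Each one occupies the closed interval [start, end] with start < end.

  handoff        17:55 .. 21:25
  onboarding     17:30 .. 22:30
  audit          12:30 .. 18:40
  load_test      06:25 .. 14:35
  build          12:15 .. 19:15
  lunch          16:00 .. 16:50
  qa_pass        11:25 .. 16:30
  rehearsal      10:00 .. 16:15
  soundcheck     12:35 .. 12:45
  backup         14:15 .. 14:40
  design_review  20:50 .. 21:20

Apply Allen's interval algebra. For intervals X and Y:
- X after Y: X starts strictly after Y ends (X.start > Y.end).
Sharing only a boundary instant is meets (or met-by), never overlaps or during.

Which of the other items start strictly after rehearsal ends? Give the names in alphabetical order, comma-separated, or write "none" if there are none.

Target rehearsal = [10:00, 16:15].
audit [12:30, 18:40] → overlapped-by → no.
backup [14:15, 14:40] → during → no.
build [12:15, 19:15] → overlapped-by → no.
design_review [20:50, 21:20] → after → yes.
handoff [17:55, 21:25] → after → yes.
load_test [06:25, 14:35] → overlaps → no.
lunch [16:00, 16:50] → overlapped-by → no.
onboarding [17:30, 22:30] → after → yes.
qa_pass [11:25, 16:30] → overlapped-by → no.
soundcheck [12:35, 12:45] → during → no.
Result: design_review, handoff, onboarding.

design_review, handoff, onboarding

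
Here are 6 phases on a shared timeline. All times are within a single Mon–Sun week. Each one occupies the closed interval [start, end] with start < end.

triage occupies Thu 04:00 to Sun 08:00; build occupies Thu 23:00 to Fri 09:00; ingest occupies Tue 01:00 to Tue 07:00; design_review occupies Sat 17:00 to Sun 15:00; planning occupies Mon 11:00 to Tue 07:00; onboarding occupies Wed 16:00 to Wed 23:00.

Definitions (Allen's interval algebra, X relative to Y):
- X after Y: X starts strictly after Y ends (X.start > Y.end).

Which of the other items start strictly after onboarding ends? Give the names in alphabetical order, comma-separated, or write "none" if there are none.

Target onboarding = [Wed 16:00, Wed 23:00].
build [Thu 23:00, Fri 09:00] → after → yes.
design_review [Sat 17:00, Sun 15:00] → after → yes.
ingest [Tue 01:00, Tue 07:00] → before → no.
planning [Mon 11:00, Tue 07:00] → before → no.
triage [Thu 04:00, Sun 08:00] → after → yes.
Result: build, design_review, triage.

build, design_review, triage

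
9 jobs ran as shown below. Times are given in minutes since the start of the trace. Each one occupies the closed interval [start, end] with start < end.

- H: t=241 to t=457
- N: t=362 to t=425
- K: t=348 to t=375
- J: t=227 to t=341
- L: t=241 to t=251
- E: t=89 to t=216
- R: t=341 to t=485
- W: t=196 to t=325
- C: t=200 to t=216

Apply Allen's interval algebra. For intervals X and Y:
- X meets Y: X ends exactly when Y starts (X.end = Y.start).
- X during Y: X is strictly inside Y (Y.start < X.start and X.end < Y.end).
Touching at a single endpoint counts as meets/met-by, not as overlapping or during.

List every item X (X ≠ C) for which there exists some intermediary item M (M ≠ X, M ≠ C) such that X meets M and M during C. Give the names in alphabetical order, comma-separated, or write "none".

none

Target C = [t=200, t=216].
Intermediaries M with M during C: none.
Union: none.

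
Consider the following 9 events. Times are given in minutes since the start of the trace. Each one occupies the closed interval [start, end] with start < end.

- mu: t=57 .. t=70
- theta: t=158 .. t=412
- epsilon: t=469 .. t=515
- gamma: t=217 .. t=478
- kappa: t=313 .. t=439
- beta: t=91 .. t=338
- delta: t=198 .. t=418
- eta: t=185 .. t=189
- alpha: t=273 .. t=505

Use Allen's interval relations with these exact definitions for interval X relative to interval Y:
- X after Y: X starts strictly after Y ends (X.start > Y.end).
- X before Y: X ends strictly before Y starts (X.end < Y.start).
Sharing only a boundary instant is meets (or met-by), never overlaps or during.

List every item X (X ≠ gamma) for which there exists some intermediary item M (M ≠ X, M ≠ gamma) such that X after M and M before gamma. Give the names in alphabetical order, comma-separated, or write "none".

alpha, beta, delta, epsilon, eta, kappa, theta

Target gamma = [t=217, t=478].
Intermediaries M with M before gamma: eta, mu.
Via eta — items with X after eta: alpha, delta, epsilon, kappa.
Via mu — items with X after mu: alpha, beta, delta, epsilon, eta, kappa, theta.
Union: alpha, beta, delta, epsilon, eta, kappa, theta.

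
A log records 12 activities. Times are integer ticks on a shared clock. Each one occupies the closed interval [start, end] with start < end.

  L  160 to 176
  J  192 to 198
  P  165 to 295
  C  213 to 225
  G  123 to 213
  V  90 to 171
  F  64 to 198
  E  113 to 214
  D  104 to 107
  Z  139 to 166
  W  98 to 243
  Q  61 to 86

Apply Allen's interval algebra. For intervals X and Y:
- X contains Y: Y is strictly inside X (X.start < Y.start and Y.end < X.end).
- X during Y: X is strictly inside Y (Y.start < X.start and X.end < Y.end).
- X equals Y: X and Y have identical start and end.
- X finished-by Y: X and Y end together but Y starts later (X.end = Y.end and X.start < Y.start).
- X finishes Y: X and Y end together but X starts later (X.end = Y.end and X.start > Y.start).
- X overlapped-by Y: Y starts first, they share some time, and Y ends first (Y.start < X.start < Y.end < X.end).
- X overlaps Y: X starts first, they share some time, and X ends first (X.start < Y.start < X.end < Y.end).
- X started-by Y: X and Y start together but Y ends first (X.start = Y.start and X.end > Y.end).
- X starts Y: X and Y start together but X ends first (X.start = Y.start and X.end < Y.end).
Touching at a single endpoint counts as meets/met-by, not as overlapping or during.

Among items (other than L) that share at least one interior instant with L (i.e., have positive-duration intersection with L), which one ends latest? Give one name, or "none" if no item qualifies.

Target L = [160, 176].
C [213, 225] → after → excluded.
D [104, 107] → before → excluded.
E [113, 214] → contains → candidate.
F [64, 198] → contains → candidate.
G [123, 213] → contains → candidate.
J [192, 198] → after → excluded.
P [165, 295] → overlapped-by → candidate.
Q [61, 86] → before → excluded.
V [90, 171] → overlaps → candidate.
W [98, 243] → contains → candidate.
Z [139, 166] → overlaps → candidate.
Among candidates, latest end is 295 → P.

P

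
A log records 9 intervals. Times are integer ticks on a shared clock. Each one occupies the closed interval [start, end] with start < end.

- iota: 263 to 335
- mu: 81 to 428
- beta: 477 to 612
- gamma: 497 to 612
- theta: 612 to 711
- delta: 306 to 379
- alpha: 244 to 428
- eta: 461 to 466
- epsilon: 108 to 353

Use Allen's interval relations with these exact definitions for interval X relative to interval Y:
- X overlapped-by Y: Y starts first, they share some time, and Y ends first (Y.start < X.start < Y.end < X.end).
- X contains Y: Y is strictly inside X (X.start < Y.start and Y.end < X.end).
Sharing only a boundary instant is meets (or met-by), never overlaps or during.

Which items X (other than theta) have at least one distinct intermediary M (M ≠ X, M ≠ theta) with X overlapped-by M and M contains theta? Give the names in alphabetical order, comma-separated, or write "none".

none

Target theta = [612, 711].
Intermediaries M with M contains theta: none.
Union: none.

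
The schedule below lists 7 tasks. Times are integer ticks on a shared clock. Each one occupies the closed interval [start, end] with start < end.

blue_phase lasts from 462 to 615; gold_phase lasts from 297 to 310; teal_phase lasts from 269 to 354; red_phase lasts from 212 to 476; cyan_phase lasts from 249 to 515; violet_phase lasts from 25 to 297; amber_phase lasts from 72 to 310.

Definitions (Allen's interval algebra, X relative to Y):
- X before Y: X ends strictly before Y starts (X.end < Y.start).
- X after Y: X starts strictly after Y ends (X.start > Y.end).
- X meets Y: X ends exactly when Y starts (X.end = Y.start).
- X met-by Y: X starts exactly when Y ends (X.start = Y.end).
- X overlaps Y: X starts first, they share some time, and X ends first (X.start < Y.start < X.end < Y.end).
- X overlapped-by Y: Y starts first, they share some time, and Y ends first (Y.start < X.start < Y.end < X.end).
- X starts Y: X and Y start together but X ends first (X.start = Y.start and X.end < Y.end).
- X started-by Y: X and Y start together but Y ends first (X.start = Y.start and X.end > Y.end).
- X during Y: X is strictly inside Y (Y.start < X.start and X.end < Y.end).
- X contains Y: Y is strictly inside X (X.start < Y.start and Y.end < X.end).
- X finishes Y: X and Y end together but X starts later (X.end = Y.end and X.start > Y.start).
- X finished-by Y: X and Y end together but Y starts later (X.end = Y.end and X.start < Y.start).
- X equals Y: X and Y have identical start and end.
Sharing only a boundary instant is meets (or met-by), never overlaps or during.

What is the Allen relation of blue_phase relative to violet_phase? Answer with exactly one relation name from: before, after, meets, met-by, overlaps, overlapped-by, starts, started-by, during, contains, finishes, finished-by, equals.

after

blue_phase = [462, 615]; violet_phase = [25, 297].
Compare endpoints: blue_phase.start > violet_phase.start, blue_phase.start > violet_phase.end, blue_phase.end > violet_phase.start, blue_phase.end > violet_phase.end.
That pattern is 'after'.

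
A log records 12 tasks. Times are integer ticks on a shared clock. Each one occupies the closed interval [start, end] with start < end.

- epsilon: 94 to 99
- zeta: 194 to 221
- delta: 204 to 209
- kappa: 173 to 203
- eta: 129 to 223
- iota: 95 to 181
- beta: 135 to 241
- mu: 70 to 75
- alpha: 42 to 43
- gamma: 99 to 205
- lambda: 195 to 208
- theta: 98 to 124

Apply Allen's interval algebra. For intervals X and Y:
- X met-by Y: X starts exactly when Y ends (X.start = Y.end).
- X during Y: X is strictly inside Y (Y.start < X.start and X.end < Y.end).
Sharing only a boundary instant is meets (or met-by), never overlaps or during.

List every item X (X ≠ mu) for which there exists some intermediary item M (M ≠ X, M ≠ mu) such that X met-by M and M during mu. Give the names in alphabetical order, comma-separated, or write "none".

none

Target mu = [70, 75].
Intermediaries M with M during mu: none.
Union: none.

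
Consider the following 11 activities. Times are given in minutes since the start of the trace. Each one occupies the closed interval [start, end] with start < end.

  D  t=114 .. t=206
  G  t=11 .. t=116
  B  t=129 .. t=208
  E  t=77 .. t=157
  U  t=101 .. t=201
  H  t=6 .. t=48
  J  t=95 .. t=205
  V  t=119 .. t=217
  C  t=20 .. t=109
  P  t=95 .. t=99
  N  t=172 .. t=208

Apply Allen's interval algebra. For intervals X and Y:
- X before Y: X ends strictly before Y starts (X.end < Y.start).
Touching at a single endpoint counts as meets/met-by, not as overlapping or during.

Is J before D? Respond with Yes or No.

No

J = [t=95, t=205], D = [t=114, t=206].
Actual relation of J to D: overlaps.
Asked whether 'before' holds → No.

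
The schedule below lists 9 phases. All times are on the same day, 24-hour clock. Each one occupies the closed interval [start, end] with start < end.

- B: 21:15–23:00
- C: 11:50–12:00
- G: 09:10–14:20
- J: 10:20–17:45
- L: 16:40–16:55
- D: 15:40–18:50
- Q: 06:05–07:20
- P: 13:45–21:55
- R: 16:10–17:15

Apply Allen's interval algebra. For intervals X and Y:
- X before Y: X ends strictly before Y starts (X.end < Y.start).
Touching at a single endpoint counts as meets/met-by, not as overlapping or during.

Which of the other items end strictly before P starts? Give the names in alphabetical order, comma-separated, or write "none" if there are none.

Target P = [13:45, 21:55].
B [21:15, 23:00] → overlapped-by → no.
C [11:50, 12:00] → before → yes.
D [15:40, 18:50] → during → no.
G [09:10, 14:20] → overlaps → no.
J [10:20, 17:45] → overlaps → no.
L [16:40, 16:55] → during → no.
Q [06:05, 07:20] → before → yes.
R [16:10, 17:15] → during → no.
Result: C, Q.

C, Q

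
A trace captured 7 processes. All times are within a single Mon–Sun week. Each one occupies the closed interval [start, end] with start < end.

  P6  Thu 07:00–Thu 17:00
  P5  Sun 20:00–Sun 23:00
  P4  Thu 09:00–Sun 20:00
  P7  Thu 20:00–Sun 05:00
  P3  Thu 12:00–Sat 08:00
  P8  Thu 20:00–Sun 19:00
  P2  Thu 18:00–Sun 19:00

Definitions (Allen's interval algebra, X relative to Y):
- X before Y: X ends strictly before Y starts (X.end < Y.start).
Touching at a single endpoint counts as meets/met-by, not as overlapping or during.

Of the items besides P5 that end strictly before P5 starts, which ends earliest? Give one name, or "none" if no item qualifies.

Target P5 = [Sun 20:00, Sun 23:00].
P2 [Thu 18:00, Sun 19:00] → before → candidate.
P3 [Thu 12:00, Sat 08:00] → before → candidate.
P4 [Thu 09:00, Sun 20:00] → meets → excluded.
P6 [Thu 07:00, Thu 17:00] → before → candidate.
P7 [Thu 20:00, Sun 05:00] → before → candidate.
P8 [Thu 20:00, Sun 19:00] → before → candidate.
Among candidates, earliest end is Thu 17:00 → P6.

P6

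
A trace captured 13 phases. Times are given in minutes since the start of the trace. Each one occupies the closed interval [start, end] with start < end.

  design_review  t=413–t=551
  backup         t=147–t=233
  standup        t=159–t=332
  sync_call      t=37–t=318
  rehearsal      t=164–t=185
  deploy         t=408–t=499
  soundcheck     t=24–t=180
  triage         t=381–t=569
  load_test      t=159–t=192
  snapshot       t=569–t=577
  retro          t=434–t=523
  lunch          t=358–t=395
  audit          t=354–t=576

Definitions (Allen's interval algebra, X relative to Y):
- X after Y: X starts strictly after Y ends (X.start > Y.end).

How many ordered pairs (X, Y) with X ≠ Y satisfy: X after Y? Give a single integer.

49

Checking all 156 ordered pairs for relation 'after'; matching pairs in alphabetical order:
(audit, backup): audit after backup ✓
(audit, load_test): audit after load_test ✓
(audit, rehearsal): audit after rehearsal ✓
(audit, soundcheck): audit after soundcheck ✓
(audit, standup): audit after standup ✓
(audit, sync_call): audit after sync_call ✓
(deploy, backup): deploy after backup ✓
(deploy, load_test): deploy after load_test ✓
(deploy, lunch): deploy after lunch ✓
(deploy, rehearsal): deploy after rehearsal ✓
(deploy, soundcheck): deploy after soundcheck ✓
(deploy, standup): deploy after standup ✓
(deploy, sync_call): deploy after sync_call ✓
(design_review, backup): design_review after backup ✓
(design_review, load_test): design_review after load_test ✓
(design_review, lunch): design_review after lunch ✓
(design_review, rehearsal): design_review after rehearsal ✓
(design_review, soundcheck): design_review after soundcheck ✓
(design_review, standup): design_review after standup ✓
(design_review, sync_call): design_review after sync_call ✓
(lunch, backup): lunch after backup ✓
(lunch, load_test): lunch after load_test ✓
(lunch, rehearsal): lunch after rehearsal ✓
(lunch, soundcheck): lunch after soundcheck ✓
... plus 25 further pairs not listed.
Count: 49.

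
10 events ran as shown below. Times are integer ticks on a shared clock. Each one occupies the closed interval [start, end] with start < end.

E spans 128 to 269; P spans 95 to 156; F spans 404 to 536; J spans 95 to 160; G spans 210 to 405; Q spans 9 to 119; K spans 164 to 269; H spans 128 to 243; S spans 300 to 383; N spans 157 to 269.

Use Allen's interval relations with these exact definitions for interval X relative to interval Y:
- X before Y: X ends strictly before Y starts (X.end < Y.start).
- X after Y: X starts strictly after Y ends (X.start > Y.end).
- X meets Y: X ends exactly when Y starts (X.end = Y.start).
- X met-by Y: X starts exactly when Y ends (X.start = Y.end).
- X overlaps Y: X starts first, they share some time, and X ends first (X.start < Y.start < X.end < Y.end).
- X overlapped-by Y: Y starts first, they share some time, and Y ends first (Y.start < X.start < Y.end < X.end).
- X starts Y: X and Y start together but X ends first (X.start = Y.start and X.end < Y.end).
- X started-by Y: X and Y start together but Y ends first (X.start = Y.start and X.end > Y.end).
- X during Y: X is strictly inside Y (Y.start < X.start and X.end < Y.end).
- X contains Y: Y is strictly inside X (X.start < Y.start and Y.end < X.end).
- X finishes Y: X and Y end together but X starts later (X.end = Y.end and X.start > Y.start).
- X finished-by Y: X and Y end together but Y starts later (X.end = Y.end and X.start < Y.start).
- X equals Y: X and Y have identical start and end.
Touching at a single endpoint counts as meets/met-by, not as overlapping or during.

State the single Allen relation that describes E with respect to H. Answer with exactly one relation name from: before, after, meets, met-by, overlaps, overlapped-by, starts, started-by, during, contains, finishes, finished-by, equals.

E = [128, 269]; H = [128, 243].
Compare endpoints: E.start = H.start, E.start < H.end, E.end > H.start, E.end > H.end.
That pattern is 'started-by'.

started-by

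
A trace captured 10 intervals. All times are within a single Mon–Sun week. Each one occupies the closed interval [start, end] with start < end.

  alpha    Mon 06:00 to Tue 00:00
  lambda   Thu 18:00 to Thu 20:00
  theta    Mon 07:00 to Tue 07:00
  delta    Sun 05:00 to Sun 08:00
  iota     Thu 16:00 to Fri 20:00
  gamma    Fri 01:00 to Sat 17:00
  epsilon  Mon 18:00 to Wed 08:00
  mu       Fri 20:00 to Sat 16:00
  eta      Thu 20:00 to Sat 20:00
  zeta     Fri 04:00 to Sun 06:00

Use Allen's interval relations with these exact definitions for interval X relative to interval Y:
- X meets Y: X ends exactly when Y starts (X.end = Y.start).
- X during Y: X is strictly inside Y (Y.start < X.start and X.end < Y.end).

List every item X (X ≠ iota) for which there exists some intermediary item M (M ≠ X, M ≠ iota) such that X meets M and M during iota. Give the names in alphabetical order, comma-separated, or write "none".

none

Target iota = [Thu 16:00, Fri 20:00].
Intermediaries M with M during iota: lambda.
Via lambda — items with X meets lambda: none.
Union: none.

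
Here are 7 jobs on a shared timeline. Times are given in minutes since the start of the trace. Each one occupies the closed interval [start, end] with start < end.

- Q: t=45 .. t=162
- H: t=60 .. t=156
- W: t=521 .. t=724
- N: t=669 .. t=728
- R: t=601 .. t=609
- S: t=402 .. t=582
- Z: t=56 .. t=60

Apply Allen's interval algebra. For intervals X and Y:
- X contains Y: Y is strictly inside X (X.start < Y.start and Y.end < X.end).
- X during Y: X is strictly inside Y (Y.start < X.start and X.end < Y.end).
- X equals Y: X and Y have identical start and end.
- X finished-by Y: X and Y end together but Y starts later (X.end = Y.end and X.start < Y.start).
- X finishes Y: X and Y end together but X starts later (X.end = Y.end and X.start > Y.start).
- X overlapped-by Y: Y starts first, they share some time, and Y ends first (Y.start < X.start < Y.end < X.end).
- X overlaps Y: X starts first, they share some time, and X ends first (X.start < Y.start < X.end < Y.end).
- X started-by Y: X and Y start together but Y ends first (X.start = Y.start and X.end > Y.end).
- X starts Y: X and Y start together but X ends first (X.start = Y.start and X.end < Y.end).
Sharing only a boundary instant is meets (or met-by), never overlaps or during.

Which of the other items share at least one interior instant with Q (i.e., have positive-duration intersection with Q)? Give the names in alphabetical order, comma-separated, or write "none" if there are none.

Target Q = [t=45, t=162].
H [t=60, t=156] → during → yes.
N [t=669, t=728] → after → no.
R [t=601, t=609] → after → no.
S [t=402, t=582] → after → no.
W [t=521, t=724] → after → no.
Z [t=56, t=60] → during → yes.
Result: H, Z.

H, Z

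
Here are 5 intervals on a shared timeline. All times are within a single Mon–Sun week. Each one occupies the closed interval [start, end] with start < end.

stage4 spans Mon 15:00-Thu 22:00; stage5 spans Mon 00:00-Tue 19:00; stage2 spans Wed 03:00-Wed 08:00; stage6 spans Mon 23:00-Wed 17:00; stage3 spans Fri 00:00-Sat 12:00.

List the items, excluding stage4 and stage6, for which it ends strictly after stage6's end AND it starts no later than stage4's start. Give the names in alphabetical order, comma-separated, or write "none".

none

Conditions: its end is strictly after stage6's end (X.end > Wed 17:00) AND its start is no later than stage4's start (X.start <= Mon 15:00).
stage2: end Wed 08:00 > Wed 17:00? ✗; start Wed 03:00 <= Mon 15:00? ✗ → no.
stage3: end Sat 12:00 > Wed 17:00? ✓; start Fri 00:00 <= Mon 15:00? ✗ → no.
stage5: end Tue 19:00 > Wed 17:00? ✗; start Mon 00:00 <= Mon 15:00? ✓ → no.
Result: none.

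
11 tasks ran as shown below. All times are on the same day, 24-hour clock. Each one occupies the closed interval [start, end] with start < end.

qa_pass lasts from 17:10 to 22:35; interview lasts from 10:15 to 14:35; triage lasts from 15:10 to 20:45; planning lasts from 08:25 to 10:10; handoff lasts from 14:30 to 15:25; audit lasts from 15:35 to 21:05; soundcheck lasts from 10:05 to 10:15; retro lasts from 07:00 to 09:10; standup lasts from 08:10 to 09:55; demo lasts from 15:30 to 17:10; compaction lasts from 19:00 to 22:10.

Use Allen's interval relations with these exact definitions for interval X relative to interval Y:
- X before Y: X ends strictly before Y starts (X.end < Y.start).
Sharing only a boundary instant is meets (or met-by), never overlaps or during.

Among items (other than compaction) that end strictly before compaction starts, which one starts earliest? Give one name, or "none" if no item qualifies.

Target compaction = [19:00, 22:10].
audit [15:35, 21:05] → overlaps → excluded.
demo [15:30, 17:10] → before → candidate.
handoff [14:30, 15:25] → before → candidate.
interview [10:15, 14:35] → before → candidate.
planning [08:25, 10:10] → before → candidate.
qa_pass [17:10, 22:35] → contains → excluded.
retro [07:00, 09:10] → before → candidate.
soundcheck [10:05, 10:15] → before → candidate.
standup [08:10, 09:55] → before → candidate.
triage [15:10, 20:45] → overlaps → excluded.
Among candidates, earliest start is 07:00 → retro.

retro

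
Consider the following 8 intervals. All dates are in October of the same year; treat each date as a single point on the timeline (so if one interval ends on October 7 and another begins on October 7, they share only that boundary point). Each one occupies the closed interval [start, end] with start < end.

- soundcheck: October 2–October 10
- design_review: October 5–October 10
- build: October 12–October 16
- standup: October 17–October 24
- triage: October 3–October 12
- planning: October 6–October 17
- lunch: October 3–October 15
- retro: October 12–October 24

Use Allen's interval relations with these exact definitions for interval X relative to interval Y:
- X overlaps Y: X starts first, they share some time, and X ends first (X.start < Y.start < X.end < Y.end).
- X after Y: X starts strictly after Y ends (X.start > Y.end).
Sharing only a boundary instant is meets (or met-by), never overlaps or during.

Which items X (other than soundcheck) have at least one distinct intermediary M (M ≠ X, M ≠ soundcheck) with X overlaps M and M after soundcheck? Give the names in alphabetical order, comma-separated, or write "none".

Target soundcheck = [October 2, October 10].
Intermediaries M with M after soundcheck: build, retro, standup.
Via build — items with X overlaps build: lunch.
Via retro — items with X overlaps retro: lunch, planning.
Via standup — items with X overlaps standup: none.
Union: lunch, planning.

lunch, planning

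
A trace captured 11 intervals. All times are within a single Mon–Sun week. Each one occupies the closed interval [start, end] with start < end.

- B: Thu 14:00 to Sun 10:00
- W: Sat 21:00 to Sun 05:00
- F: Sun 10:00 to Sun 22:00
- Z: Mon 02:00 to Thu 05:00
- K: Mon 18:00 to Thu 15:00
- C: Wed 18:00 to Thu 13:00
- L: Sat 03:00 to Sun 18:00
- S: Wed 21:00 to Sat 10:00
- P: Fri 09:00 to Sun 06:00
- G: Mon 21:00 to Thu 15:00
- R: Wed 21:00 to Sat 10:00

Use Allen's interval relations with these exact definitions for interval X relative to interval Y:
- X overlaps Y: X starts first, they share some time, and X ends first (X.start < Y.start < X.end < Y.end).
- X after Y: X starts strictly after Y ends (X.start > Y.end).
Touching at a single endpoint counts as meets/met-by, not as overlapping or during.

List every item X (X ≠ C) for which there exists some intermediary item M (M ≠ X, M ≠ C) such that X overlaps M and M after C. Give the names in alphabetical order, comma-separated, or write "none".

B, G, K, L, P, R, S

Target C = [Wed 18:00, Thu 13:00].
Intermediaries M with M after C: B, F, L, P, W.
Via B — items with X overlaps B: G, K, R, S.
Via F — items with X overlaps F: L.
Via L — items with X overlaps L: B, P, R, S.
Via P — items with X overlaps P: R, S.
Via W — items with X overlaps W: none.
Union: B, G, K, L, P, R, S.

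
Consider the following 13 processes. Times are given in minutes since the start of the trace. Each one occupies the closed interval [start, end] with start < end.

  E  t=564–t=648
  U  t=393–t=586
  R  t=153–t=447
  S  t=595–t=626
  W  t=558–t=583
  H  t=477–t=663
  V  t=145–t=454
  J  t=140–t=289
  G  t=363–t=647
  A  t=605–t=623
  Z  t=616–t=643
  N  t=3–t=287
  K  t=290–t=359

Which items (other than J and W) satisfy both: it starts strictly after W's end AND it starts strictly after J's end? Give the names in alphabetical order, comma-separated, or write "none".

A, S, Z

Conditions: its start is strictly after W's end (X.start > t=583) AND its start is strictly after J's end (X.start > t=289).
A: start t=605 > t=583? ✓; start t=605 > t=289? ✓ → yes.
E: start t=564 > t=583? ✗; start t=564 > t=289? ✓ → no.
G: start t=363 > t=583? ✗; start t=363 > t=289? ✓ → no.
H: start t=477 > t=583? ✗; start t=477 > t=289? ✓ → no.
K: start t=290 > t=583? ✗; start t=290 > t=289? ✓ → no.
N: start t=3 > t=583? ✗; start t=3 > t=289? ✗ → no.
R: start t=153 > t=583? ✗; start t=153 > t=289? ✗ → no.
S: start t=595 > t=583? ✓; start t=595 > t=289? ✓ → yes.
U: start t=393 > t=583? ✗; start t=393 > t=289? ✓ → no.
V: start t=145 > t=583? ✗; start t=145 > t=289? ✗ → no.
Z: start t=616 > t=583? ✓; start t=616 > t=289? ✓ → yes.
Result: A, S, Z.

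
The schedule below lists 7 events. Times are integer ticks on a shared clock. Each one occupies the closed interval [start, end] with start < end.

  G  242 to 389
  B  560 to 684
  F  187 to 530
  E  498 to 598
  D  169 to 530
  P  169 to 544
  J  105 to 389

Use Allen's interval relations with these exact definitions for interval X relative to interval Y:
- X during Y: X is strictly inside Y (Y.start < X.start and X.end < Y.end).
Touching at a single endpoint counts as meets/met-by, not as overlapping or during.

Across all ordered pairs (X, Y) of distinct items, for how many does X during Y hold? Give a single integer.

Checking all 42 ordered pairs for relation 'during'; matching pairs in alphabetical order:
(F, P): F during P ✓
(G, D): G during D ✓
(G, F): G during F ✓
(G, P): G during P ✓
Count: 4.

4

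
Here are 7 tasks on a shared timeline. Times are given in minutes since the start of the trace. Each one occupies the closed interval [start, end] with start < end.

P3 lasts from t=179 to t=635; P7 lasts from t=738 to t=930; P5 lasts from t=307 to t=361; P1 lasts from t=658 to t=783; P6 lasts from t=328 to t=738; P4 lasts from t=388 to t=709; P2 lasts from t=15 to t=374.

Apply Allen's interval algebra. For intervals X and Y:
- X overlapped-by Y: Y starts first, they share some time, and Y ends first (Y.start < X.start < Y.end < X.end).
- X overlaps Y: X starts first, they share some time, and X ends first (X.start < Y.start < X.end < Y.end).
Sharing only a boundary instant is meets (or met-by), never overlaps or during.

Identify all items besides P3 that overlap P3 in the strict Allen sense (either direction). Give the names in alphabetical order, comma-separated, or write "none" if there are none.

Target P3 = [t=179, t=635].
P1 [t=658, t=783] → after → no.
P2 [t=15, t=374] → overlaps → yes.
P4 [t=388, t=709] → overlapped-by → yes.
P5 [t=307, t=361] → during → no.
P6 [t=328, t=738] → overlapped-by → yes.
P7 [t=738, t=930] → after → no.
Result: P2, P4, P6.

P2, P4, P6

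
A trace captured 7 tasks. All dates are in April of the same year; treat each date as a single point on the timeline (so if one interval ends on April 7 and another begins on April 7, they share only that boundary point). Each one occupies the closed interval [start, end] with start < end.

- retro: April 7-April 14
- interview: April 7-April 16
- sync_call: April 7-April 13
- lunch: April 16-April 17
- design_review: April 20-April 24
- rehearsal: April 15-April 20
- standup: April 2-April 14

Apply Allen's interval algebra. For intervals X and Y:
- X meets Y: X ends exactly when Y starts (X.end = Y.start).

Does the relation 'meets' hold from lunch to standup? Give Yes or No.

lunch = [April 16, April 17], standup = [April 2, April 14].
Actual relation of lunch to standup: after.
Asked whether 'meets' holds → No.

No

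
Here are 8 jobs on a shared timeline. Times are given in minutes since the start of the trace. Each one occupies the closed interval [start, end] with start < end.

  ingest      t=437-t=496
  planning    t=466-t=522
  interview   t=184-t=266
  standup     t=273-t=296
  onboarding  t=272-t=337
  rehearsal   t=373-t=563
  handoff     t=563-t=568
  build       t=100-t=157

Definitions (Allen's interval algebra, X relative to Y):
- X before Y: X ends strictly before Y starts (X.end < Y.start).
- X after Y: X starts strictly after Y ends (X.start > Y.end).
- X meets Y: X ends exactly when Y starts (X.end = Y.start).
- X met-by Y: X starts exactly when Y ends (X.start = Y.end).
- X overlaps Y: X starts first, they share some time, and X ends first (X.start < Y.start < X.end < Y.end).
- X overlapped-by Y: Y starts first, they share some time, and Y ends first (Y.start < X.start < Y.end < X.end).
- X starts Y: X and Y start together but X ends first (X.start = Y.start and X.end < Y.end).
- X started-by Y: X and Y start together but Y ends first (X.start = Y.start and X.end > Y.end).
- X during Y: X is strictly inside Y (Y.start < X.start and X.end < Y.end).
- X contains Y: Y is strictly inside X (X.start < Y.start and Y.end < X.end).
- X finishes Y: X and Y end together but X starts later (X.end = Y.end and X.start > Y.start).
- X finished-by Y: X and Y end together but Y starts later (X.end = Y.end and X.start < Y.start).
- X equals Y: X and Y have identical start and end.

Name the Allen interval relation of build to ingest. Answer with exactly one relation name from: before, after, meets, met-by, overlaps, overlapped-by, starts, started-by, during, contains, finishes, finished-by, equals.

before

build = [t=100, t=157]; ingest = [t=437, t=496].
Compare endpoints: build.start < ingest.start, build.start < ingest.end, build.end < ingest.start, build.end < ingest.end.
That pattern is 'before'.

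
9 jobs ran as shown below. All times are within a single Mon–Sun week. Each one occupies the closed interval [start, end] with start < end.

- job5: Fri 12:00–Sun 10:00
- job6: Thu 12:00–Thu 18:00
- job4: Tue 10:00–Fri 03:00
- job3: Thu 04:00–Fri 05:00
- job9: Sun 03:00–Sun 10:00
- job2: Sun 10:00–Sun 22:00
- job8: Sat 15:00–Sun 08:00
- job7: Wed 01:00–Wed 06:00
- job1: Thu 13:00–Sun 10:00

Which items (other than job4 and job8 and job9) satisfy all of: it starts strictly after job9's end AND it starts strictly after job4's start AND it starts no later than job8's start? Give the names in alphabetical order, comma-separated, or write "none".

Conditions: its start is strictly after job9's end (X.start > Sun 10:00) AND its start is strictly after job4's start (X.start > Tue 10:00) AND its start is no later than job8's start (X.start <= Sat 15:00).
job1: start Thu 13:00 > Sun 10:00? ✗; start Thu 13:00 > Tue 10:00? ✓; start Thu 13:00 <= Sat 15:00? ✓ → no.
job2: start Sun 10:00 > Sun 10:00? ✗; start Sun 10:00 > Tue 10:00? ✓; start Sun 10:00 <= Sat 15:00? ✗ → no.
job3: start Thu 04:00 > Sun 10:00? ✗; start Thu 04:00 > Tue 10:00? ✓; start Thu 04:00 <= Sat 15:00? ✓ → no.
job5: start Fri 12:00 > Sun 10:00? ✗; start Fri 12:00 > Tue 10:00? ✓; start Fri 12:00 <= Sat 15:00? ✓ → no.
job6: start Thu 12:00 > Sun 10:00? ✗; start Thu 12:00 > Tue 10:00? ✓; start Thu 12:00 <= Sat 15:00? ✓ → no.
job7: start Wed 01:00 > Sun 10:00? ✗; start Wed 01:00 > Tue 10:00? ✓; start Wed 01:00 <= Sat 15:00? ✓ → no.
Result: none.

none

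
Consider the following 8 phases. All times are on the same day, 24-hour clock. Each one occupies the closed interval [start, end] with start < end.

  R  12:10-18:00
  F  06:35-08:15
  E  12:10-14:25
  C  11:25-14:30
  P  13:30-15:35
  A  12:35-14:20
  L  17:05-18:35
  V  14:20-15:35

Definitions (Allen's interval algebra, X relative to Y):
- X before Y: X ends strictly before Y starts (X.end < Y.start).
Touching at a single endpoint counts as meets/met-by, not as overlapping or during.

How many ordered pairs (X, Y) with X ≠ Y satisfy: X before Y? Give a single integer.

Checking all 56 ordered pairs for relation 'before'; matching pairs in alphabetical order:
(A, L): A before L ✓
(C, L): C before L ✓
(E, L): E before L ✓
(F, A): F before A ✓
(F, C): F before C ✓
(F, E): F before E ✓
(F, L): F before L ✓
(F, P): F before P ✓
(F, R): F before R ✓
(F, V): F before V ✓
(P, L): P before L ✓
(V, L): V before L ✓
Count: 12.

12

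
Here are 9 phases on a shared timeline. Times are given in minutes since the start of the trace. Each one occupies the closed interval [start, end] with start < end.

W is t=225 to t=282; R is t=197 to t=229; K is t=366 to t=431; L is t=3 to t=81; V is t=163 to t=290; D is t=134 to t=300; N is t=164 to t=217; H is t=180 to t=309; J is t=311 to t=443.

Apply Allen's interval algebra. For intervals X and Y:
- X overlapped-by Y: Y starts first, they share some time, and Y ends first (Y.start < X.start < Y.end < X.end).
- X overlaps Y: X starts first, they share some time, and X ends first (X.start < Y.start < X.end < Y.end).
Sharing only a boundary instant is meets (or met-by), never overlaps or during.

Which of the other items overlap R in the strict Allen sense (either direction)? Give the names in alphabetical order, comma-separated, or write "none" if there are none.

Target R = [t=197, t=229].
D [t=134, t=300] → contains → no.
H [t=180, t=309] → contains → no.
J [t=311, t=443] → after → no.
K [t=366, t=431] → after → no.
L [t=3, t=81] → before → no.
N [t=164, t=217] → overlaps → yes.
V [t=163, t=290] → contains → no.
W [t=225, t=282] → overlapped-by → yes.
Result: N, W.

N, W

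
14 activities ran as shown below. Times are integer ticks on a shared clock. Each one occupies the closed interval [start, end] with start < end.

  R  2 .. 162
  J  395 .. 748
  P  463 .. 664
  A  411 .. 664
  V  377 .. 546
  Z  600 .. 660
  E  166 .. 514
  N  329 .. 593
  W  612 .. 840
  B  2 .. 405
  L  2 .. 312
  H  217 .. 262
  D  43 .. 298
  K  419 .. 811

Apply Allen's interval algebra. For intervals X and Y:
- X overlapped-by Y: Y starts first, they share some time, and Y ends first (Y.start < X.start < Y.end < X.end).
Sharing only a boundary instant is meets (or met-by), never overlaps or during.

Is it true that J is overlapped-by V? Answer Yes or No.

J = [395, 748], V = [377, 546].
Actual relation of J to V: overlapped-by.
Asked whether 'overlapped-by' holds → Yes.

Yes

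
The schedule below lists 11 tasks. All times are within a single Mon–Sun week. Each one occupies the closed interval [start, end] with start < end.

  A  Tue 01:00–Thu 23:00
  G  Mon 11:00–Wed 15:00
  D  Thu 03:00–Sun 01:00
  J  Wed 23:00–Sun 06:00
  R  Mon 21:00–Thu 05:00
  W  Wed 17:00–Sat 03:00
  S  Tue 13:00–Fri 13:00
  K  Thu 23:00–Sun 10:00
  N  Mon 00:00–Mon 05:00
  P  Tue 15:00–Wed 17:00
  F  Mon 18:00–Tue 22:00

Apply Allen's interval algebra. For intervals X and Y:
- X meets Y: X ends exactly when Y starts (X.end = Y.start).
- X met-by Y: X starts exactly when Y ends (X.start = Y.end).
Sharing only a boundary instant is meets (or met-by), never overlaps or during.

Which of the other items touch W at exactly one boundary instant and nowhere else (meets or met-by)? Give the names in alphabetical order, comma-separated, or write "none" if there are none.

P

Target W = [Wed 17:00, Sat 03:00].
A [Tue 01:00, Thu 23:00] → overlaps → no.
D [Thu 03:00, Sun 01:00] → overlapped-by → no.
F [Mon 18:00, Tue 22:00] → before → no.
G [Mon 11:00, Wed 15:00] → before → no.
J [Wed 23:00, Sun 06:00] → overlapped-by → no.
K [Thu 23:00, Sun 10:00] → overlapped-by → no.
N [Mon 00:00, Mon 05:00] → before → no.
P [Tue 15:00, Wed 17:00] → meets → yes.
R [Mon 21:00, Thu 05:00] → overlaps → no.
S [Tue 13:00, Fri 13:00] → overlaps → no.
Result: P.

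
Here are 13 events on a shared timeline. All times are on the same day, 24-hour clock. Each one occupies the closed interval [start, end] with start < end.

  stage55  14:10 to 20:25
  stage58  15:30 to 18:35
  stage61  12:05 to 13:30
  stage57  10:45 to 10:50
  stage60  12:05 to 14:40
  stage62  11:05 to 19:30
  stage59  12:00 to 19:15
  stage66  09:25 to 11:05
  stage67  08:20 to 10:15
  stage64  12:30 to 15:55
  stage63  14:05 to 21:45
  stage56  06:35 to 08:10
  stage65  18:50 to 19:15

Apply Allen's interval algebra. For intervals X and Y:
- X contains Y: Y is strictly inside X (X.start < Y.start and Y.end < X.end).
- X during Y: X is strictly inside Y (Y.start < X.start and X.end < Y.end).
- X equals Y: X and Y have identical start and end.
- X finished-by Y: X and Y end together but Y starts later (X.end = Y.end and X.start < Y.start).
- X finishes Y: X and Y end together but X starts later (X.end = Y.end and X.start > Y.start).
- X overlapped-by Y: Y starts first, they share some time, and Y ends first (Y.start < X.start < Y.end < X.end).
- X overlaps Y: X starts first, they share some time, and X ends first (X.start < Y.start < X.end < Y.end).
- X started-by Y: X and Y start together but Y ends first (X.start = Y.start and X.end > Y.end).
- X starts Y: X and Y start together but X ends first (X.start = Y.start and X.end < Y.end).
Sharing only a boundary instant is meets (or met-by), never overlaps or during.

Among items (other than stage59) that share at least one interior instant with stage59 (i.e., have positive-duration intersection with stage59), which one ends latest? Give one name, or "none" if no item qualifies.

Target stage59 = [12:00, 19:15].
stage55 [14:10, 20:25] → overlapped-by → candidate.
stage56 [06:35, 08:10] → before → excluded.
stage57 [10:45, 10:50] → before → excluded.
stage58 [15:30, 18:35] → during → candidate.
stage60 [12:05, 14:40] → during → candidate.
stage61 [12:05, 13:30] → during → candidate.
stage62 [11:05, 19:30] → contains → candidate.
stage63 [14:05, 21:45] → overlapped-by → candidate.
stage64 [12:30, 15:55] → during → candidate.
stage65 [18:50, 19:15] → finishes → candidate.
stage66 [09:25, 11:05] → before → excluded.
stage67 [08:20, 10:15] → before → excluded.
Among candidates, latest end is 21:45 → stage63.

stage63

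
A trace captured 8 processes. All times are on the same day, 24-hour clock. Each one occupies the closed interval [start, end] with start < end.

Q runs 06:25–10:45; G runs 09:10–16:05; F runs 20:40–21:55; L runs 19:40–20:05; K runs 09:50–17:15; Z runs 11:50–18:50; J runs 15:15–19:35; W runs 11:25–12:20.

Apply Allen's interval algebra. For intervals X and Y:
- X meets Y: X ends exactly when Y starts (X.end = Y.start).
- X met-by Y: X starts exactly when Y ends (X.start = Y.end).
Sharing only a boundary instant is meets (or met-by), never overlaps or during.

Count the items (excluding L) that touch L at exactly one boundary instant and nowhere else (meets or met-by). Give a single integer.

Target L = [19:40, 20:05].
F [20:40, 21:55] → after → no.
G [09:10, 16:05] → before → no.
J [15:15, 19:35] → before → no.
K [09:50, 17:15] → before → no.
Q [06:25, 10:45] → before → no.
W [11:25, 12:20] → before → no.
Z [11:50, 18:50] → before → no.
Total: 0.

0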